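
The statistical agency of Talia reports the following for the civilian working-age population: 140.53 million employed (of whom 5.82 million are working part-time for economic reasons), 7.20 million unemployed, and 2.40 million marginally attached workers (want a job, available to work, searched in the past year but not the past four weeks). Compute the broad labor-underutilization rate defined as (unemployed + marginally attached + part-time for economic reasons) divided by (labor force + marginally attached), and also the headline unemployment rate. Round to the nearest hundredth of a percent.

Broad underutilization rate ≈ 10.27%; headline unemployment rate ≈ 4.87%.

Labor force = 140.53 + 7.20 = 147.73 million.
Numerator = 7.20 + 2.40 + 5.82 = 15.42 million.
Denominator = 147.73 + 2.40 = 150.13 million.
Broad rate = 15.42 / 150.13 = 10.27%.
Headline unemployment rate = 7.20 / 147.73 = 4.87%.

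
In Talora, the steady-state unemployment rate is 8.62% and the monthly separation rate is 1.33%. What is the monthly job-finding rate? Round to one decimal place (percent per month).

From u* = s/(s+f): f = s·(1−u)/u.
f = 1.33 × (1 − 0.0862) / 0.0862 = 1.2154 / 0.0862 ≈ 14.1% per month.

Job-finding rate ≈ 14.1% per month.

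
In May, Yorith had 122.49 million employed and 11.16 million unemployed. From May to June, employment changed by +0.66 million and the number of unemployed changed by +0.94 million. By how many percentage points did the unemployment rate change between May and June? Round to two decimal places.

May: labor force = 122.49 + 11.16 = 133.65; u = 11.16/133.65 = 8.35%.
June: labor force = 123.15 + 12.10 = 135.25; u = 12.10/135.25 = 8.95%.
Change = 8.95% − 8.35% = +0.60 pp.

The unemployment rate changed by +0.60 percentage points.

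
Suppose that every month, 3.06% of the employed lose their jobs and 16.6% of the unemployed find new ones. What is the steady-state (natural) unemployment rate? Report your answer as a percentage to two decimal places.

At steady state the flows balance: s·E = f·U, so U/(E+U) = s/(s+f).
u* = 3.06 / (3.06 + 16.6) = 3.06 / 19.66 = 15.56%.

Steady-state unemployment rate ≈ 15.56%.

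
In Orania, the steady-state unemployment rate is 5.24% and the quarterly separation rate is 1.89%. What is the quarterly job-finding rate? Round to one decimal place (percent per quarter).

From u* = s/(s+f): f = s·(1−u)/u.
f = 1.89 × (1 − 0.0524) / 0.0524 = 1.7910 / 0.0524 ≈ 34.2% per quarter.

Job-finding rate ≈ 34.2% per quarter.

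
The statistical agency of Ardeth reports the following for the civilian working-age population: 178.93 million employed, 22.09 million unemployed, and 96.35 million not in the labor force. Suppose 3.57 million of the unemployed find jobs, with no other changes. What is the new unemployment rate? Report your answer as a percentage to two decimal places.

Initially, labor force = 178.93 + 22.09 = 201.02 million, so u = 22.09/201.02 = 10.99%.
After the change, unemployed falls and employed rises by 3.57; labor force unchanged → E = 182.50, U = 18.52, labor force = 201.02 million.
New unemployment rate = 18.52 / 201.02 = 9.21%.

New unemployment rate ≈ 9.21%.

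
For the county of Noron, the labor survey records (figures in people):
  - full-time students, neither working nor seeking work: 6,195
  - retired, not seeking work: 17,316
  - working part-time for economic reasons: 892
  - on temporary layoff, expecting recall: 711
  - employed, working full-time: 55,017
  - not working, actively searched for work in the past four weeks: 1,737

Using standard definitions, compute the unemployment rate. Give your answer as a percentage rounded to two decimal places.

Employed = 892 + 55,017 = 55,909 (anyone who worked, including part-time for economic reasons, counts as employed).
Unemployed = 711 + 1,737 = 2,448 (jobless and actively searching, or on temporary layoff).
Labor force = 55,909 + 2,448 = 58,357.
Unemployment rate = 2,448 / 58,357 = 4.19%.

Unemployment rate ≈ 4.19%.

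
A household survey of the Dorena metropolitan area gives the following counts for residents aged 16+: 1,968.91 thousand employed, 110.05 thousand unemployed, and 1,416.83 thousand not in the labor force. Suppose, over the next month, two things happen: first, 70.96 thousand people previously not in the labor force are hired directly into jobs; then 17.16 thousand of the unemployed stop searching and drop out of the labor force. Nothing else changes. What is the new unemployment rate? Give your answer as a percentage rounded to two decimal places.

Initially, labor force = 1,968.91 + 110.05 = 2,078.96 thousand, so u = 110.05/2,078.96 = 5.29%.
After the first change, employed and labor force both rise by 70.96; unemployed unchanged → E = 2,039.87, U = 110.05, labor force = 2,149.92 thousand.
After the second change, unemployed and labor force both fall by 17.16 → E = 2,039.87, U = 92.89, labor force = 2,132.76 thousand.
New unemployment rate = 92.89 / 2,132.76 = 4.36%.

New unemployment rate ≈ 4.36%.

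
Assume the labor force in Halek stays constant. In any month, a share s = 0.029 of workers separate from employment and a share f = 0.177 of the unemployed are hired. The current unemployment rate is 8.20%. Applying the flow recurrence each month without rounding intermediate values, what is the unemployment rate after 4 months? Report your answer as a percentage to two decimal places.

Unemployment rate after four months ≈ 11.74%.

With a fixed labor force, u_{t+1} = u_t + s·(1−u_t) − f·u_t = u_t·(1−s−f) + s.
Here 1−s−f = 0.794 and s = 0.029.
u_1 = 0.082000 × 0.794 + 0.029 = 0.094108.
u_2 = 0.094108 × 0.794 + 0.029 = 0.103722.
u_3 = 0.103722 × 0.794 + 0.029 = 0.111355.
u_4 = 0.111355 × 0.794 + 0.029 = 0.117416.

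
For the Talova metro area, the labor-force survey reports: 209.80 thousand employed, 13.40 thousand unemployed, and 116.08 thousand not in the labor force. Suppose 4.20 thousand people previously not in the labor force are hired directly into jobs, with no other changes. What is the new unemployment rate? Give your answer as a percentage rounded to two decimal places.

Initially, labor force = 209.80 + 13.40 = 223.20 thousand, so u = 13.40/223.20 = 6.00%.
After the change, employed and labor force both rise by 4.20; unemployed unchanged → E = 214.00, U = 13.40, labor force = 227.40 thousand.
New unemployment rate = 13.40 / 227.40 = 5.89%.

New unemployment rate ≈ 5.89%.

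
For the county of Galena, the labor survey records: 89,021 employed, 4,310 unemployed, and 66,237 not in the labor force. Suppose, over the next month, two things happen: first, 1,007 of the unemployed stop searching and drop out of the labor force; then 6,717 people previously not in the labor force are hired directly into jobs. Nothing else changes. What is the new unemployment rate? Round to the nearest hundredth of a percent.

New unemployment rate ≈ 3.33%.

Initially, labor force = 89,021 + 4,310 = 93,331, so u = 4,310/93,331 = 4.62%.
After the first change, unemployed and labor force both fall by 1,007 → E = 89,021, U = 3,303, labor force = 92,324.
After the second change, employed and labor force both rise by 6,717; unemployed unchanged → E = 95,738, U = 3,303, labor force = 99,041.
New unemployment rate = 3,303 / 99,041 = 3.33%.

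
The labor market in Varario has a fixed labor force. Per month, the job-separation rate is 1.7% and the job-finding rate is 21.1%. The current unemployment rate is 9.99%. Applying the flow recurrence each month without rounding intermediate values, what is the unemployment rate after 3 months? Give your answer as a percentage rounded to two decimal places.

Unemployment rate after three months ≈ 8.62%.

With a fixed labor force, u_{t+1} = u_t + s·(1−u_t) − f·u_t = u_t·(1−s−f) + s.
Here 1−s−f = 0.772 and s = 0.017.
u_1 = 0.099900 × 0.772 + 0.017 = 0.094123.
u_2 = 0.094123 × 0.772 + 0.017 = 0.089663.
u_3 = 0.089663 × 0.772 + 0.017 = 0.086220.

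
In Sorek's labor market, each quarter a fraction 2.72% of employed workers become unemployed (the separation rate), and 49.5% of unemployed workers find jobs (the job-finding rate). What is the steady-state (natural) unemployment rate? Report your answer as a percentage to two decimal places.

Steady-state unemployment rate ≈ 5.21%.

At steady state the flows balance: s·E = f·U, so U/(E+U) = s/(s+f).
u* = 2.72 / (2.72 + 49.5) = 2.72 / 52.22 = 5.21%.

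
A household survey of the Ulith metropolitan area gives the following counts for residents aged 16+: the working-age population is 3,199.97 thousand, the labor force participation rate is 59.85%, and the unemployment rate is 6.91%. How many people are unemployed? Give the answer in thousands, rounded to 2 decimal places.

Labor force = 0.5985 × 3,199.97 = 1,915.18 thousand.
Unemployed = 0.0691 × 1,915.18 ≈ 132.34 thousand.

About 132.34 thousand are unemployed.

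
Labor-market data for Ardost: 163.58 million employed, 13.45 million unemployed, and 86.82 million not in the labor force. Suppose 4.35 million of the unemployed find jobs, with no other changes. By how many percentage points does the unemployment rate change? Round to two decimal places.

The unemployment rate changes by −2.46 percentage points.

Initially, labor force = 163.58 + 13.45 = 177.03 million, so u = 13.45/177.03 = 7.60%.
After the change, unemployed falls and employed rises by 4.35; labor force unchanged → E = 167.93, U = 9.10, labor force = 177.03 million.
New unemployment rate = 9.10 / 177.03 = 5.14%.
Change = 5.14% − 7.60% = −2.46 percentage points.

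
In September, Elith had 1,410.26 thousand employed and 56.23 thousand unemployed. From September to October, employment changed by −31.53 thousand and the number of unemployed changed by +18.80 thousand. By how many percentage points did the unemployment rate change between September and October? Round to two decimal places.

September: labor force = 1,410.26 + 56.23 = 1,466.49; u = 56.23/1,466.49 = 3.83%.
October: labor force = 1,378.73 + 75.03 = 1,453.76; u = 75.03/1,453.76 = 5.16%.
Change = 5.16% − 3.83% = +1.33 pp.

The unemployment rate changed by +1.33 percentage points.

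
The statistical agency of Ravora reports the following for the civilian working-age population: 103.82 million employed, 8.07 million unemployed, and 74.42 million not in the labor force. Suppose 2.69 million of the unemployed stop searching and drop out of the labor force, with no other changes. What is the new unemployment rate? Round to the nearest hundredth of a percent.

New unemployment rate ≈ 4.93%.

Initially, labor force = 103.82 + 8.07 = 111.89 million, so u = 8.07/111.89 = 7.21%.
After the change, unemployed and labor force both fall by 2.69 → E = 103.82, U = 5.38, labor force = 109.20 million.
New unemployment rate = 5.38 / 109.20 = 4.93%.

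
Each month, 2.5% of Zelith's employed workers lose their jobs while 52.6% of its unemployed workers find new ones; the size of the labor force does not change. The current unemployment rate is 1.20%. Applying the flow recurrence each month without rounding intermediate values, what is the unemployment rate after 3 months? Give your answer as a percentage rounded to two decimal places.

With a fixed labor force, u_{t+1} = u_t + s·(1−u_t) − f·u_t = u_t·(1−s−f) + s.
Here 1−s−f = 0.449 and s = 0.025.
u_1 = 0.012000 × 0.449 + 0.025 = 0.030388.
u_2 = 0.030388 × 0.449 + 0.025 = 0.038644.
u_3 = 0.038644 × 0.449 + 0.025 = 0.042351.

Unemployment rate after three months ≈ 4.24%.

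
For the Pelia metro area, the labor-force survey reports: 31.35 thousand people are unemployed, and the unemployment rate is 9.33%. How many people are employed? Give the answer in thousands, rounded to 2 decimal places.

Labor force = U / u = 31.35 / 0.0933 ≈ 336.01 thousand.
Employed = labor force − unemployed = 336.01 − 31.35 = 304.66 thousand.

About 304.66 thousand are employed.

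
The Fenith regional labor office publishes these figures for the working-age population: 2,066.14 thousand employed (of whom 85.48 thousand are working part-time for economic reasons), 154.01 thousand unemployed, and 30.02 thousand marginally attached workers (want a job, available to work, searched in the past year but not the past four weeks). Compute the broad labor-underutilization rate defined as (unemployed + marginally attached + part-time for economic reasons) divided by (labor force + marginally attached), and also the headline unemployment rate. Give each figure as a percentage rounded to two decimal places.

Labor force = 2,066.14 + 154.01 = 2,220.15 thousand.
Numerator = 154.01 + 30.02 + 85.48 = 269.51 thousand.
Denominator = 2,220.15 + 30.02 = 2,250.17 thousand.
Broad rate = 269.51 / 2,250.17 = 11.98%.
Headline unemployment rate = 154.01 / 2,220.15 = 6.94%.

Broad underutilization rate ≈ 11.98%; headline unemployment rate ≈ 6.94%.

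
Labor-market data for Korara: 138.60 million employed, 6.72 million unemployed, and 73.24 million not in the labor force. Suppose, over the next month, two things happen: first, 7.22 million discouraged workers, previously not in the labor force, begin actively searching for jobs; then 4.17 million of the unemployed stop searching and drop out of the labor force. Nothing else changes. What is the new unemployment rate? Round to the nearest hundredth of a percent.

Initially, labor force = 138.60 + 6.72 = 145.32 million, so u = 6.72/145.32 = 4.62%.
After the first change, unemployed and labor force both rise by 7.22 → E = 138.60, U = 13.94, labor force = 152.54 million.
After the second change, unemployed and labor force both fall by 4.17 → E = 138.60, U = 9.77, labor force = 148.37 million.
New unemployment rate = 9.77 / 148.37 = 6.58%.

New unemployment rate ≈ 6.58%.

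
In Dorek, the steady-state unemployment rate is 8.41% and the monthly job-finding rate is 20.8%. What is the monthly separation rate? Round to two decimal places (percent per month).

Separation rate ≈ 1.91% per month.

From u* = s/(s+f): s = u·f/(1−u).
s = 0.0841 × 20.8 / (1 − 0.0841) = 1.7493 / 0.9159 ≈ 1.91% per month.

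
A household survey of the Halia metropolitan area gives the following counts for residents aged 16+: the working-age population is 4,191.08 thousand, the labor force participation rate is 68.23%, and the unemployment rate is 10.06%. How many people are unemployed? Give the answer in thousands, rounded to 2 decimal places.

About 287.67 thousand are unemployed.

Labor force = 0.6823 × 4,191.08 = 2,859.57 thousand.
Unemployed = 0.1006 × 2,859.57 ≈ 287.67 thousand.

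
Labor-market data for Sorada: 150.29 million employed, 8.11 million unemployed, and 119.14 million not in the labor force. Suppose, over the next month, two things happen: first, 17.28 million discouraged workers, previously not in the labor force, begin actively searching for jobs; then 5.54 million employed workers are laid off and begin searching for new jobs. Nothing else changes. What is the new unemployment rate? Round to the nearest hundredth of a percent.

New unemployment rate ≈ 17.61%.

Initially, labor force = 150.29 + 8.11 = 158.40 million, so u = 8.11/158.40 = 5.12%.
After the first change, unemployed and labor force both rise by 17.28 → E = 150.29, U = 25.39, labor force = 175.68 million.
After the second change, employed falls and unemployed rises by 5.54; labor force unchanged → E = 144.75, U = 30.93, labor force = 175.68 million.
New unemployment rate = 30.93 / 175.68 = 17.61%.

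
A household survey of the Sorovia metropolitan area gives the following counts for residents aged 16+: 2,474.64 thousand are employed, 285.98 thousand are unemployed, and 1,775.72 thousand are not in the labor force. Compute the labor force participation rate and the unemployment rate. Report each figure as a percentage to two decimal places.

Labor force = employed + unemployed = 2,474.64 + 285.98 = 2,760.62 thousand.
Working-age population = 2,760.62 + 1,775.72 = 4,536.34 thousand.
Unemployment rate = 285.98 / 2,760.62 = 10.36%.
Labor force participation rate = 2,760.62 / 4,536.34 = 60.86%.

Labor force participation rate ≈ 60.86%; unemployment rate ≈ 10.36%.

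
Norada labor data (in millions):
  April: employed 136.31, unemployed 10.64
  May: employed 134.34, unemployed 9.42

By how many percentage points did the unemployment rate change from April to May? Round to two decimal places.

April: labor force = 136.31 + 10.64 = 146.95; u = 10.64/146.95 = 7.24%.
May: labor force = 134.34 + 9.42 = 143.76; u = 9.42/143.76 = 6.55%.
Change = 6.55% − 7.24% = −0.69 pp.

The unemployment rate changed by −0.69 percentage points.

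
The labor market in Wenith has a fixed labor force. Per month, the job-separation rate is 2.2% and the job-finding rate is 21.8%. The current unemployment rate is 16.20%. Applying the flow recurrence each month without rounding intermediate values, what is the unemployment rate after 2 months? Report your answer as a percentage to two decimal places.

With a fixed labor force, u_{t+1} = u_t + s·(1−u_t) − f·u_t = u_t·(1−s−f) + s.
Here 1−s−f = 0.760 and s = 0.022.
u_1 = 0.162000 × 0.760 + 0.022 = 0.145120.
u_2 = 0.145120 × 0.760 + 0.022 = 0.132291.

Unemployment rate after two months ≈ 13.23%.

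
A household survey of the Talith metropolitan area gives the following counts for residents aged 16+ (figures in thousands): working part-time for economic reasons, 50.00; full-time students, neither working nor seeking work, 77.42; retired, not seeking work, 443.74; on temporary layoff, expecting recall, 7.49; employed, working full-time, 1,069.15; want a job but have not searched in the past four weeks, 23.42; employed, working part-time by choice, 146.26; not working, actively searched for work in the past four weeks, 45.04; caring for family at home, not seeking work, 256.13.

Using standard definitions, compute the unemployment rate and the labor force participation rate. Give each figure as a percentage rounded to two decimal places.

Employed = 50.00 + 1,069.15 + 146.26 = 1,265.41 thousand (anyone who worked, including part-time for economic reasons, counts as employed).
Unemployed = 7.49 + 45.04 = 52.53 thousand (jobless and actively searching, or on temporary layoff).
Labor force = 1,265.41 + 52.53 = 1,317.94 thousand.
Not in labor force = 77.42 + 443.74 + 23.42 + 256.13 = 800.71 thousand (those not working and not actively searching are outside the labor force — including those who want a job but have given up searching).
Civilian working-age population = 1,317.94 + 800.71 = 2,118.65 thousand.
Unemployment rate = 52.53 / 1,317.94 = 3.99%.
Labor force participation rate = 1,317.94 / 2,118.65 = 62.21%.

Unemployment rate ≈ 3.99%; labor force participation rate ≈ 62.21%.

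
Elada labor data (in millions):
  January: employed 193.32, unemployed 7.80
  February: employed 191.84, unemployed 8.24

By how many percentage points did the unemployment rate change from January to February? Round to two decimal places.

January: labor force = 193.32 + 7.80 = 201.12; u = 7.80/201.12 = 3.88%.
February: labor force = 191.84 + 8.24 = 200.08; u = 8.24/200.08 = 4.12%.
Change = 4.12% − 3.88% = +0.24 pp.

The unemployment rate changed by +0.24 percentage points.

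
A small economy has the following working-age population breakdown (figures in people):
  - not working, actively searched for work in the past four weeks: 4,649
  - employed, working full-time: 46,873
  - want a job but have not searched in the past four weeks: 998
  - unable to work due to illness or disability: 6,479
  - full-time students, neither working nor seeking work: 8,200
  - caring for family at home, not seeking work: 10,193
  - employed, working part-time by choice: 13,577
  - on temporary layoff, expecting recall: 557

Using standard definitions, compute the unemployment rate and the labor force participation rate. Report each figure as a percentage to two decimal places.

Unemployment rate ≈ 7.93%; labor force participation rate ≈ 71.73%.

Employed = 46,873 + 13,577 = 60,450.
Unemployed = 4,649 + 557 = 5,206 (jobless and actively searching, or on temporary layoff).
Labor force = 60,450 + 5,206 = 65,656.
Not in labor force = 998 + 6,479 + 8,200 + 10,193 = 25,870 (those not working and not actively searching are outside the labor force — including those who want a job but have given up searching).
Civilian working-age population = 65,656 + 25,870 = 91,526.
Unemployment rate = 5,206 / 65,656 = 7.93%.
Labor force participation rate = 65,656 / 91,526 = 71.73%.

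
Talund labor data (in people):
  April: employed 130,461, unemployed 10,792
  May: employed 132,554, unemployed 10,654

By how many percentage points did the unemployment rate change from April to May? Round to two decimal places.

April: labor force = 130,461 + 10,792 = 141,253; u = 10,792/141,253 = 7.64%.
May: labor force = 132,554 + 10,654 = 143,208; u = 10,654/143,208 = 7.44%.
Change = 7.44% − 7.64% = −0.20 pp.

The unemployment rate changed by −0.20 percentage points.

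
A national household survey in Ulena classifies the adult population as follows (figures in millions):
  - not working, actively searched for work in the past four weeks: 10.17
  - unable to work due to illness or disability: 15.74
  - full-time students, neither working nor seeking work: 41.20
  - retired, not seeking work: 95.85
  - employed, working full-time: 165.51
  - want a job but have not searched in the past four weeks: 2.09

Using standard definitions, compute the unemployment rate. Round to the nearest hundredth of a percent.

Employed = 165.51 million.
Unemployed = 10.17 million.
Labor force = 165.51 + 10.17 = 175.68 million.
Unemployment rate = 10.17 / 175.68 = 5.79%.

Unemployment rate ≈ 5.79%.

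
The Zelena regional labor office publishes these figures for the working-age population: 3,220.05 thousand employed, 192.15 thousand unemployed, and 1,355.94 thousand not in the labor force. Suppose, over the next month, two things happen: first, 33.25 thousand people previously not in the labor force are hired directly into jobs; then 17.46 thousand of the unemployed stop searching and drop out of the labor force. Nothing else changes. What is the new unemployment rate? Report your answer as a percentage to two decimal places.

Initially, labor force = 3,220.05 + 192.15 = 3,412.20 thousand, so u = 192.15/3,412.20 = 5.63%.
After the first change, employed and labor force both rise by 33.25; unemployed unchanged → E = 3,253.30, U = 192.15, labor force = 3,445.45 thousand.
After the second change, unemployed and labor force both fall by 17.46 → E = 3,253.30, U = 174.69, labor force = 3,427.99 thousand.
New unemployment rate = 174.69 / 3,427.99 = 5.10%.

New unemployment rate ≈ 5.10%.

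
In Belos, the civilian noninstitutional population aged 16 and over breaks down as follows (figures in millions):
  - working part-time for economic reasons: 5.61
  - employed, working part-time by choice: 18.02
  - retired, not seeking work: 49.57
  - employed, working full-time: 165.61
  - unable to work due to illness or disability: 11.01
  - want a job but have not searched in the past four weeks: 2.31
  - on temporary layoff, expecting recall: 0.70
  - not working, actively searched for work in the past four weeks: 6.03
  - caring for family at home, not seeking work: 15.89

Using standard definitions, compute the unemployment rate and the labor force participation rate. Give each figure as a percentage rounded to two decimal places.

Employed = 5.61 + 18.02 + 165.61 = 189.24 million (anyone who worked, including part-time for economic reasons, counts as employed).
Unemployed = 0.70 + 6.03 = 6.73 million (jobless and actively searching, or on temporary layoff).
Labor force = 189.24 + 6.73 = 195.97 million.
Not in labor force = 49.57 + 11.01 + 2.31 + 15.89 = 78.78 million (those not working and not actively searching are outside the labor force — including those who want a job but have given up searching).
Civilian working-age population = 195.97 + 78.78 = 274.75 million.
Unemployment rate = 6.73 / 195.97 = 3.43%.
Labor force participation rate = 195.97 / 274.75 = 71.33%.

Unemployment rate ≈ 3.43%; labor force participation rate ≈ 71.33%.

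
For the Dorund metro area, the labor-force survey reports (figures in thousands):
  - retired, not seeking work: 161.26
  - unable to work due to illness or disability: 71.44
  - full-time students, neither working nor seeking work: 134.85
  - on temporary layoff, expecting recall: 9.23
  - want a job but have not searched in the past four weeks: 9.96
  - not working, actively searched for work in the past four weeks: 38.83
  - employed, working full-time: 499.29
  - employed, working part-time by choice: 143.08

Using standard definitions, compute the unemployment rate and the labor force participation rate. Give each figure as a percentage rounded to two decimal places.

Employed = 499.29 + 143.08 = 642.37 thousand.
Unemployed = 9.23 + 38.83 = 48.06 thousand (jobless and actively searching, or on temporary layoff).
Labor force = 642.37 + 48.06 = 690.43 thousand.
Not in labor force = 161.26 + 71.44 + 134.85 + 9.96 = 377.51 thousand (those not working and not actively searching are outside the labor force — including those who want a job but have given up searching).
Civilian working-age population = 690.43 + 377.51 = 1,067.94 thousand.
Unemployment rate = 48.06 / 690.43 = 6.96%.
Labor force participation rate = 690.43 / 1,067.94 = 64.65%.

Unemployment rate ≈ 6.96%; labor force participation rate ≈ 64.65%.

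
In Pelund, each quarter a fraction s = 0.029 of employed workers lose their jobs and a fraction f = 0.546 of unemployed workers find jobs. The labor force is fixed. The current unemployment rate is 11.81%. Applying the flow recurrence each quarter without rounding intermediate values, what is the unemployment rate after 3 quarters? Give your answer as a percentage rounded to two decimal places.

With a fixed labor force, u_{t+1} = u_t + s·(1−u_t) − f·u_t = u_t·(1−s−f) + s.
Here 1−s−f = 0.425 and s = 0.029.
u_1 = 0.118100 × 0.425 + 0.029 = 0.079192.
u_2 = 0.079192 × 0.425 + 0.029 = 0.062657.
u_3 = 0.062657 × 0.425 + 0.029 = 0.055629.

Unemployment rate after three quarters ≈ 5.56%.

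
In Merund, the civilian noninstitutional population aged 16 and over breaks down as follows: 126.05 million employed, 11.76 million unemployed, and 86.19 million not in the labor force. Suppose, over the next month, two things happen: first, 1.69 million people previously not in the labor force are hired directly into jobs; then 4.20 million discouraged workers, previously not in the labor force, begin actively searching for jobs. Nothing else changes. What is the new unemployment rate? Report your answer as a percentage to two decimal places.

New unemployment rate ≈ 11.11%.

Initially, labor force = 126.05 + 11.76 = 137.81 million, so u = 11.76/137.81 = 8.53%.
After the first change, employed and labor force both rise by 1.69; unemployed unchanged → E = 127.74, U = 11.76, labor force = 139.50 million.
After the second change, unemployed and labor force both rise by 4.20 → E = 127.74, U = 15.96, labor force = 143.70 million.
New unemployment rate = 15.96 / 143.70 = 11.11%.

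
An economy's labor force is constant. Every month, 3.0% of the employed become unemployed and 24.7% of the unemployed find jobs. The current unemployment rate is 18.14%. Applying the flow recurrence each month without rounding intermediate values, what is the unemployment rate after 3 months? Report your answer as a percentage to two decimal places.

Unemployment rate after three months ≈ 13.59%.

With a fixed labor force, u_{t+1} = u_t + s·(1−u_t) − f·u_t = u_t·(1−s−f) + s.
Here 1−s−f = 0.723 and s = 0.030.
u_1 = 0.181400 × 0.723 + 0.030 = 0.161152.
u_2 = 0.161152 × 0.723 + 0.030 = 0.146513.
u_3 = 0.146513 × 0.723 + 0.030 = 0.135929.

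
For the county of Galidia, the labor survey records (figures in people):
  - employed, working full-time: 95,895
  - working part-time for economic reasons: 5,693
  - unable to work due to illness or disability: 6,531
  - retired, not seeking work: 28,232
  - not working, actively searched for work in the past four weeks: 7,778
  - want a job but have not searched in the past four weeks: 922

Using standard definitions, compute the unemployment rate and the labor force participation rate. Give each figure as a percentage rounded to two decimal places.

Unemployment rate ≈ 7.11%; labor force participation rate ≈ 75.40%.

Employed = 95,895 + 5,693 = 101,588 (anyone who worked, including part-time for economic reasons, counts as employed).
Unemployed = 7,778.
Labor force = 101,588 + 7,778 = 109,366.
Not in labor force = 6,531 + 28,232 + 922 = 35,685 (those not working and not actively searching are outside the labor force — including those who want a job but have given up searching).
Civilian working-age population = 109,366 + 35,685 = 145,051.
Unemployment rate = 7,778 / 109,366 = 7.11%.
Labor force participation rate = 109,366 / 145,051 = 75.40%.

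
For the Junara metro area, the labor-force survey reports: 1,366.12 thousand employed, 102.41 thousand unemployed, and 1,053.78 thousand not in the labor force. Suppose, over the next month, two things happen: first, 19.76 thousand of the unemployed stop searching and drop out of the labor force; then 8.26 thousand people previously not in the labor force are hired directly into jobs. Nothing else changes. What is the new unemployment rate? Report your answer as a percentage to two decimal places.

New unemployment rate ≈ 5.67%.

Initially, labor force = 1,366.12 + 102.41 = 1,468.53 thousand, so u = 102.41/1,468.53 = 6.97%.
After the first change, unemployed and labor force both fall by 19.76 → E = 1,366.12, U = 82.65, labor force = 1,448.77 thousand.
After the second change, employed and labor force both rise by 8.26; unemployed unchanged → E = 1,374.38, U = 82.65, labor force = 1,457.03 thousand.
New unemployment rate = 82.65 / 1,457.03 = 5.67%.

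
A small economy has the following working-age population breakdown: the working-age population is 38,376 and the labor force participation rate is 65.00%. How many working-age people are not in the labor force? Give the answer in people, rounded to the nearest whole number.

Share not in the labor force = 1 − 0.6500 = 0.3500.
Not in labor force = 0.3500 × 38,376 ≈ 13,432.

About 13,432 are not in the labor force.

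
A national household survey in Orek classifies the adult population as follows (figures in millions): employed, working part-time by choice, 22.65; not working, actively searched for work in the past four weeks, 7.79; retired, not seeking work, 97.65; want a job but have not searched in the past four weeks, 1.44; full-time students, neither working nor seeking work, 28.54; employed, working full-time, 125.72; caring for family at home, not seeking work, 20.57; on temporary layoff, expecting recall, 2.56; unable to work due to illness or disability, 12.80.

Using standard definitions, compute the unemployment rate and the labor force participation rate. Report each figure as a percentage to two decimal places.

Unemployment rate ≈ 6.52%; labor force participation rate ≈ 49.64%.

Employed = 22.65 + 125.72 = 148.37 million.
Unemployed = 7.79 + 2.56 = 10.35 million (jobless and actively searching, or on temporary layoff).
Labor force = 148.37 + 10.35 = 158.72 million.
Not in labor force = 97.65 + 1.44 + 28.54 + 20.57 + 12.80 = 161.00 million (those not working and not actively searching are outside the labor force — including those who want a job but have given up searching).
Civilian working-age population = 158.72 + 161.00 = 319.72 million.
Unemployment rate = 10.35 / 158.72 = 6.52%.
Labor force participation rate = 158.72 / 319.72 = 49.64%.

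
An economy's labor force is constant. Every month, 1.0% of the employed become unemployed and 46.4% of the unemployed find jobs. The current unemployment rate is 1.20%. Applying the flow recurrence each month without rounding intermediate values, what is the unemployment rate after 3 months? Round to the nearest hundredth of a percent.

Unemployment rate after three months ≈ 1.98%.

With a fixed labor force, u_{t+1} = u_t + s·(1−u_t) − f·u_t = u_t·(1−s−f) + s.
Here 1−s−f = 0.526 and s = 0.010.
u_1 = 0.012000 × 0.526 + 0.010 = 0.016312.
u_2 = 0.016312 × 0.526 + 0.010 = 0.018580.
u_3 = 0.018580 × 0.526 + 0.010 = 0.019773.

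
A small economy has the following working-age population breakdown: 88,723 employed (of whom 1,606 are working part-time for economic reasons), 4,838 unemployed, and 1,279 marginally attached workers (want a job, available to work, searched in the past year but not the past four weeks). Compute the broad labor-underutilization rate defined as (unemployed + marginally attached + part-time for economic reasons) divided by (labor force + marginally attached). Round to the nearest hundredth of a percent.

Labor force = 88,723 + 4,838 = 93,561.
Numerator = 4,838 + 1,279 + 1,606 = 7,723.
Denominator = 93,561 + 1,279 = 94,840.
Broad rate = 7,723 / 94,840 = 8.14%.

Broad underutilization rate ≈ 8.14%.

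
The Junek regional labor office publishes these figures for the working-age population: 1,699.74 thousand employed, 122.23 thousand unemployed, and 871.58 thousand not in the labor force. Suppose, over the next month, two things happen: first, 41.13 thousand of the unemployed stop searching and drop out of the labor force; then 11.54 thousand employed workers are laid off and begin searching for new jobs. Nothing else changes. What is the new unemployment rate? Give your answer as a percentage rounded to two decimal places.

Initially, labor force = 1,699.74 + 122.23 = 1,821.97 thousand, so u = 122.23/1,821.97 = 6.71%.
After the first change, unemployed and labor force both fall by 41.13 → E = 1,699.74, U = 81.10, labor force = 1,780.84 thousand.
After the second change, employed falls and unemployed rises by 11.54; labor force unchanged → E = 1,688.20, U = 92.64, labor force = 1,780.84 thousand.
New unemployment rate = 92.64 / 1,780.84 = 5.20%.

New unemployment rate ≈ 5.20%.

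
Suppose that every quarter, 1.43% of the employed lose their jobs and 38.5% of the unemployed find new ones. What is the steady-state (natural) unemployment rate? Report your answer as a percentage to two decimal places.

At steady state the flows balance: s·E = f·U, so U/(E+U) = s/(s+f).
u* = 1.43 / (1.43 + 38.5) = 1.43 / 39.93 = 3.58%.

Steady-state unemployment rate ≈ 3.58%.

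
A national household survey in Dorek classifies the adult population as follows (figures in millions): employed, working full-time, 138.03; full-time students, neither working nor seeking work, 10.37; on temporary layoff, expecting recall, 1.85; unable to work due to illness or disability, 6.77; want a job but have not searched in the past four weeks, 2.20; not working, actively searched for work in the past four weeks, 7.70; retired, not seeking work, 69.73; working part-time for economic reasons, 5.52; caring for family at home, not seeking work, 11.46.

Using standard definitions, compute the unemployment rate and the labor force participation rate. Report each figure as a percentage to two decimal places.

Employed = 138.03 + 5.52 = 143.55 million (anyone who worked, including part-time for economic reasons, counts as employed).
Unemployed = 1.85 + 7.70 = 9.55 million (jobless and actively searching, or on temporary layoff).
Labor force = 143.55 + 9.55 = 153.10 million.
Not in labor force = 10.37 + 6.77 + 2.20 + 69.73 + 11.46 = 100.53 million (those not working and not actively searching are outside the labor force — including those who want a job but have given up searching).
Civilian working-age population = 153.10 + 100.53 = 253.63 million.
Unemployment rate = 9.55 / 153.10 = 6.24%.
Labor force participation rate = 153.10 / 253.63 = 60.36%.

Unemployment rate ≈ 6.24%; labor force participation rate ≈ 60.36%.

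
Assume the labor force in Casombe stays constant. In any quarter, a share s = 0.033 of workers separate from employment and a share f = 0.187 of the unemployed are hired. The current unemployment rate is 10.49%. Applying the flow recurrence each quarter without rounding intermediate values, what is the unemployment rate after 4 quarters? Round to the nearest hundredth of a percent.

With a fixed labor force, u_{t+1} = u_t + s·(1−u_t) − f·u_t = u_t·(1−s−f) + s.
Here 1−s−f = 0.780 and s = 0.033.
u_1 = 0.104900 × 0.780 + 0.033 = 0.114822.
u_2 = 0.114822 × 0.780 + 0.033 = 0.122561.
u_3 = 0.122561 × 0.780 + 0.033 = 0.128598.
u_4 = 0.128598 × 0.780 + 0.033 = 0.133306.

Unemployment rate after four quarters ≈ 13.33%.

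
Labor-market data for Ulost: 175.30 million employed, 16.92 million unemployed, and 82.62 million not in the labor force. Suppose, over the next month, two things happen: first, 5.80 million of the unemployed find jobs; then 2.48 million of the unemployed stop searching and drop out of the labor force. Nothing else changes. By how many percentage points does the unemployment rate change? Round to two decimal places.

The unemployment rate changes by −4.25 percentage points.

Initially, labor force = 175.30 + 16.92 = 192.22 million, so u = 16.92/192.22 = 8.80%.
After the first change, unemployed falls and employed rises by 5.80; labor force unchanged → E = 181.10, U = 11.12, labor force = 192.22 million.
After the second change, unemployed and labor force both fall by 2.48 → E = 181.10, U = 8.64, labor force = 189.74 million.
New unemployment rate = 8.64 / 189.74 = 4.55%.
Change = 4.55% − 8.80% = −4.25 percentage points.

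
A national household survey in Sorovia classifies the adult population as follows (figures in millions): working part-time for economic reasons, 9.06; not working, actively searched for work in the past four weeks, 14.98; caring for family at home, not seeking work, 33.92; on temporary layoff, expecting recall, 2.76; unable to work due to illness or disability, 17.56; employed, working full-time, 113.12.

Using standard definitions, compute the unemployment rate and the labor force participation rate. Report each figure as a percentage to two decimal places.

Employed = 9.06 + 113.12 = 122.18 million (anyone who worked, including part-time for economic reasons, counts as employed).
Unemployed = 14.98 + 2.76 = 17.74 million (jobless and actively searching, or on temporary layoff).
Labor force = 122.18 + 17.74 = 139.92 million.
Not in labor force = 33.92 + 17.56 = 51.48 million (those not working and not actively searching are outside the labor force).
Civilian working-age population = 139.92 + 51.48 = 191.40 million.
Unemployment rate = 17.74 / 139.92 = 12.68%.
Labor force participation rate = 139.92 / 191.40 = 73.10%.

Unemployment rate ≈ 12.68%; labor force participation rate ≈ 73.10%.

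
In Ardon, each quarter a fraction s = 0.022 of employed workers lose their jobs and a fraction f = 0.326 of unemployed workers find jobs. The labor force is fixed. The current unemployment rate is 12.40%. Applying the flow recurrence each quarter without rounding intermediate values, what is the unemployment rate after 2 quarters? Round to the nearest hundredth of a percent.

Unemployment rate after two quarters ≈ 8.91%.

With a fixed labor force, u_{t+1} = u_t + s·(1−u_t) − f·u_t = u_t·(1−s−f) + s.
Here 1−s−f = 0.652 and s = 0.022.
u_1 = 0.124000 × 0.652 + 0.022 = 0.102848.
u_2 = 0.102848 × 0.652 + 0.022 = 0.089057.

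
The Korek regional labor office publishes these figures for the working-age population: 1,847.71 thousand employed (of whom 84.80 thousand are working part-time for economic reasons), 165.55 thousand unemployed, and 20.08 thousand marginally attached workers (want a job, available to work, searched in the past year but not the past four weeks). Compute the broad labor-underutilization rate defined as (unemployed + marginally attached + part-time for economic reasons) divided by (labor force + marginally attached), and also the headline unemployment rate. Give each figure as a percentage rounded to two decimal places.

Labor force = 1,847.71 + 165.55 = 2,013.26 thousand.
Numerator = 165.55 + 20.08 + 84.80 = 270.43 thousand.
Denominator = 2,013.26 + 20.08 = 2,033.34 thousand.
Broad rate = 270.43 / 2,033.34 = 13.30%.
Headline unemployment rate = 165.55 / 2,013.26 = 8.22%.

Broad underutilization rate ≈ 13.30%; headline unemployment rate ≈ 8.22%.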